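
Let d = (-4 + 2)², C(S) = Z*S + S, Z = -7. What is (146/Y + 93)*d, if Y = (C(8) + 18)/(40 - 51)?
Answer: 8792/15 ≈ 586.13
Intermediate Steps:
C(S) = -6*S (C(S) = -7*S + S = -6*S)
Y = 30/11 (Y = (-6*8 + 18)/(40 - 51) = (-48 + 18)/(-11) = -30*(-1/11) = 30/11 ≈ 2.7273)
d = 4 (d = (-2)² = 4)
(146/Y + 93)*d = (146/(30/11) + 93)*4 = (146*(11/30) + 93)*4 = (803/15 + 93)*4 = (2198/15)*4 = 8792/15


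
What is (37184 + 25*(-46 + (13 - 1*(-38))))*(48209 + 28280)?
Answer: 2853728101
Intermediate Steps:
(37184 + 25*(-46 + (13 - 1*(-38))))*(48209 + 28280) = (37184 + 25*(-46 + (13 + 38)))*76489 = (37184 + 25*(-46 + 51))*76489 = (37184 + 25*5)*76489 = (37184 + 125)*76489 = 37309*76489 = 2853728101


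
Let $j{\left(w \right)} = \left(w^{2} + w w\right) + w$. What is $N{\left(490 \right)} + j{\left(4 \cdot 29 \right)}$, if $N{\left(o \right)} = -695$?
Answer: $26333$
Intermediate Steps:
$j{\left(w \right)} = w + 2 w^{2}$ ($j{\left(w \right)} = \left(w^{2} + w^{2}\right) + w = 2 w^{2} + w = w + 2 w^{2}$)
$N{\left(490 \right)} + j{\left(4 \cdot 29 \right)} = -695 + 4 \cdot 29 \left(1 + 2 \cdot 4 \cdot 29\right) = -695 + 116 \left(1 + 2 \cdot 116\right) = -695 + 116 \left(1 + 232\right) = -695 + 116 \cdot 233 = -695 + 27028 = 26333$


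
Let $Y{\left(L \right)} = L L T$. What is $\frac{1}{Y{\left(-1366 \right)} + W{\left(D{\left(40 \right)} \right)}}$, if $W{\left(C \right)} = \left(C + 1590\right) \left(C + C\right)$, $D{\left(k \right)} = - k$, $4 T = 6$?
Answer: $\frac{1}{2674934} \approx 3.7384 \cdot 10^{-7}$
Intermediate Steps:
$T = \frac{3}{2}$ ($T = \frac{1}{4} \cdot 6 = \frac{3}{2} \approx 1.5$)
$W{\left(C \right)} = 2 C \left(1590 + C\right)$ ($W{\left(C \right)} = \left(1590 + C\right) 2 C = 2 C \left(1590 + C\right)$)
$Y{\left(L \right)} = \frac{3 L^{2}}{2}$ ($Y{\left(L \right)} = L L \frac{3}{2} = L^{2} \cdot \frac{3}{2} = \frac{3 L^{2}}{2}$)
$\frac{1}{Y{\left(-1366 \right)} + W{\left(D{\left(40 \right)} \right)}} = \frac{1}{\frac{3 \left(-1366\right)^{2}}{2} + 2 \left(\left(-1\right) 40\right) \left(1590 - 40\right)} = \frac{1}{\frac{3}{2} \cdot 1865956 + 2 \left(-40\right) \left(1590 - 40\right)} = \frac{1}{2798934 + 2 \left(-40\right) 1550} = \frac{1}{2798934 - 124000} = \frac{1}{2674934}$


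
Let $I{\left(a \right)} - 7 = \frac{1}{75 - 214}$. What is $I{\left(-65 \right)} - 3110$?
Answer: $- \frac{431318}{139} \approx -3103.0$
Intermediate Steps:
$I{\left(a \right)} = \frac{972}{139}$ ($I{\left(a \right)} = 7 + \frac{1}{75 - 214} = 7 + \frac{1}{-139} = 7 - \frac{1}{139} = \frac{972}{139}$)
$I{\left(-65 \right)} - 3110 = \frac{972}{139} - 3110 = - \frac{431318}{139}$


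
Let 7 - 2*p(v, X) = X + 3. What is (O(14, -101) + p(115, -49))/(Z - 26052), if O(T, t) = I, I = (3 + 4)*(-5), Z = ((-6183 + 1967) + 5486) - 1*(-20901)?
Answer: 17/7762 ≈ 0.0021902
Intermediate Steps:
Z = 22171 (Z = (-4216 + 5486) + 20901 = 1270 + 20901 = 22171)
p(v, X) = 2 - X/2 (p(v, X) = 7/2 - (X + 3)/2 = 7/2 - (3 + X)/2 = 7/2 + (-3/2 - X/2) = 2 - X/2)
I = -35 (I = 7*(-5) = -35)
O(T, t) = -35
(O(14, -101) + p(115, -49))/(Z - 26052) = (-35 + (2 - 1/2*(-49)))/(22171 - 26052) = (-35 + (2 + 49/2))/(-3881) = (-35 + 53/2)*(-1/3881) = -17/2*(-1/3881) = 17/7762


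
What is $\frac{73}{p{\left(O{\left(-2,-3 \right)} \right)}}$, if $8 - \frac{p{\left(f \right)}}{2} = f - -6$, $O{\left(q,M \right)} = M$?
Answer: $\frac{73}{10} \approx 7.3$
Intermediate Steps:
$p{\left(f \right)} = 4 - 2 f$ ($p{\left(f \right)} = 16 - 2 \left(f - -6\right) = 16 - 2 \left(f + 6\right) = 16 - 2 \left(6 + f\right) = 16 - \left(12 + 2 f\right) = 4 - 2 f$)
$\frac{73}{p{\left(O{\left(-2,-3 \right)} \right)}} = \frac{73}{4 - -6} = \frac{73}{4 + 6} = \frac{73}{10}$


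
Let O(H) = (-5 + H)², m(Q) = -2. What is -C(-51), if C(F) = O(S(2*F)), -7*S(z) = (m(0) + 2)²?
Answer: -25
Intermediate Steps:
S(z) = 0 (S(z) = -(-2 + 2)²/7 = -⅐*0² = -⅐*0 = 0)
C(F) = 25 (C(F) = (-5 + 0)² = (-5)² = 25)
-C(-51) = -1*25 = -25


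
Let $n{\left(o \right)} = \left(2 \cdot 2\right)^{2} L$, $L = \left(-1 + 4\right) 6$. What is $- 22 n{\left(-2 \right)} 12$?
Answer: $-76032$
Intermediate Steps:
$L = 18$ ($L = 3 \cdot 6 = 18$)
$n{\left(o \right)} = 288$ ($n{\left(o \right)} = \left(2 \cdot 2\right)^{2} \cdot 18 = 4^{2} \cdot 18 = 16 \cdot 18 = 288$)
$- 22 n{\left(-2 \right)} 12 = \left(-22\right) 288 \cdot 12 = \left(-6336\right) 12 = -76032$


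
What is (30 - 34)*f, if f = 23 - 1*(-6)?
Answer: -116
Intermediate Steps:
f = 29 (f = 23 + 6 = 29)
(30 - 34)*f = (30 - 34)*29 = -4*29 = -116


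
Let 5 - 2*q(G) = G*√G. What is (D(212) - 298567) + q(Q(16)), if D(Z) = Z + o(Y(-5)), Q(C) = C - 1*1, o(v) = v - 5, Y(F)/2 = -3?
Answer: -596727/2 - 15*√15/2 ≈ -2.9839e+5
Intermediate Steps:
Y(F) = -6 (Y(F) = 2*(-3) = -6)
o(v) = -5 + v
Q(C) = -1 + C (Q(C) = C - 1 = -1 + C)
D(Z) = -11 + Z (D(Z) = Z + (-5 - 6) = Z - 11 = -11 + Z)
q(G) = 5/2 - G^(3/2)/2 (q(G) = 5/2 - G*√G/2 = 5/2 - G^(3/2)/2)
(D(212) - 298567) + q(Q(16)) = ((-11 + 212) - 298567) + (5/2 - (-1 + 16)^(3/2)/2) = (201 - 298567) + (5/2 - 15*√15/2) = -298366 + (5/2 - 15*√15/2) = -596727/2 - 15*√15/2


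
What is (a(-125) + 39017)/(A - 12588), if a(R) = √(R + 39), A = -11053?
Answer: -39017/23641 - I*√86/23641 ≈ -1.6504 - 0.00039227*I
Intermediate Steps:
a(R) = √(39 + R)
(a(-125) + 39017)/(A - 12588) = (√(39 - 125) + 39017)/(-11053 - 12588) = (√(-86) + 39017)/(-23641) = (I*√86 + 39017)*(-1/23641) = (39017 + I*√86)*(-1/23641) = -39017/23641 - I*√86/23641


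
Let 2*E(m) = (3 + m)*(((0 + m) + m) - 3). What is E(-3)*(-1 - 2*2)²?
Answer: 0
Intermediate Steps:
E(m) = (-3 + 2*m)*(3 + m)/2 (E(m) = ((3 + m)*(((0 + m) + m) - 3))/2 = ((3 + m)*((m + m) - 3))/2 = ((3 + m)*(2*m - 3))/2 = ((3 + m)*(-3 + 2*m))/2 = ((-3 + 2*m)*(3 + m))/2 = (-3 + 2*m)*(3 + m)/2)
E(-3)*(-1 - 2*2)² = (-9/2 + (-3)² + (3/2)*(-3))*(-1 - 2*2)² = (-9/2 + 9 - 9/2)*(-1 - 4)² = 0*(-5)² = 0*25 = 0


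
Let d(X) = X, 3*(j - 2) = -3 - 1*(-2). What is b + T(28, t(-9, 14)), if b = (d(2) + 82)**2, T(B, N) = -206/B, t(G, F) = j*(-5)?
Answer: 98681/14 ≈ 7048.6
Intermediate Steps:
j = 5/3 (j = 2 + (-3 - 1*(-2))/3 = 2 + (-3 + 2)/3 = 2 + (1/3)*(-1) = 2 - 1/3 = 5/3 ≈ 1.6667)
t(G, F) = -25/3 (t(G, F) = (5/3)*(-5) = -25/3)
b = 7056 (b = (2 + 82)**2 = 84**2 = 7056)
b + T(28, t(-9, 14)) = 7056 - 206/28 = 7056 - 206*1/28 = 7056 - 103/14 = 98681/14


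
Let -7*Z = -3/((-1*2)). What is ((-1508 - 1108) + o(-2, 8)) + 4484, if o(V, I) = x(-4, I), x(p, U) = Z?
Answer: 26149/14 ≈ 1867.8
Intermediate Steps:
Z = -3/14 (Z = -(-3)/(7*((-1*2))) = -(-3)/(7*(-2)) = -(-3)*(-1)/(7*2) = -⅐*3/2 = -3/14 ≈ -0.21429)
x(p, U) = -3/14
o(V, I) = -3/14
((-1508 - 1108) + o(-2, 8)) + 4484 = ((-1508 - 1108) - 3/14) + 4484 = (-2616 - 3/14) + 4484 = -36627/14 + 4484 = 26149/14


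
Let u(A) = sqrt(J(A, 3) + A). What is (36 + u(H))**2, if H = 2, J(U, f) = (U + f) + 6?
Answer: (36 + sqrt(13))**2 ≈ 1568.6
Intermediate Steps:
J(U, f) = 6 + U + f
u(A) = sqrt(9 + 2*A) (u(A) = sqrt((6 + A + 3) + A) = sqrt((9 + A) + A) = sqrt(9 + 2*A))
(36 + u(H))**2 = (36 + sqrt(9 + 2*2))**2 = (36 + sqrt(9 + 4))**2 = (36 + sqrt(13))**2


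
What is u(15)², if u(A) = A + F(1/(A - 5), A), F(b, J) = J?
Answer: 900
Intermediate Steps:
u(A) = 2*A (u(A) = A + A = 2*A)
u(15)² = (2*15)² = 30² = 900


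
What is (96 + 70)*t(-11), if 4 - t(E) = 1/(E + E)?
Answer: 7387/11 ≈ 671.54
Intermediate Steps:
t(E) = 4 - 1/(2*E) (t(E) = 4 - 1/(E + E) = 4 - 1/(2*E))
(96 + 70)*t(-11) = (96 + 70)*(4 - ½/(-11)) = 166*(4 - ½*(-1/11)) = 166*(4 + 1/22) = 166*(89/22) = 7387/11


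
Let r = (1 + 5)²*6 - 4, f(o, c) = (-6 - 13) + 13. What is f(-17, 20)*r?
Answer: -1272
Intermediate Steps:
f(o, c) = -6 (f(o, c) = -19 + 13 = -6)
r = 212 (r = 6²*6 - 4 = 36*6 - 4 = 216 - 4 = 212)
f(-17, 20)*r = -6*212 = -1272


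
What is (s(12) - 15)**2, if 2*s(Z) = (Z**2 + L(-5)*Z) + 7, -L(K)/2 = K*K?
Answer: 229441/4 ≈ 57360.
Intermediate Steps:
L(K) = -2*K**2 (L(K) = -2*K*K = -2*K**2)
s(Z) = 7/2 + Z**2/2 - 25*Z (s(Z) = ((Z**2 + (-2*(-5)**2)*Z) + 7)/2 = ((Z**2 + (-2*25)*Z) + 7)/2 = ((Z**2 - 50*Z) + 7)/2 = (7 + Z**2 - 50*Z)/2 = 7/2 + Z**2/2 - 25*Z)
(s(12) - 15)**2 = ((7/2 + (1/2)*12**2 - 25*12) - 15)**2 = ((7/2 + (1/2)*144 - 300) - 15)**2 = ((7/2 + 72 - 300) - 15)**2 = (-449/2 - 15)**2 = (-479/2)**2 = 229441/4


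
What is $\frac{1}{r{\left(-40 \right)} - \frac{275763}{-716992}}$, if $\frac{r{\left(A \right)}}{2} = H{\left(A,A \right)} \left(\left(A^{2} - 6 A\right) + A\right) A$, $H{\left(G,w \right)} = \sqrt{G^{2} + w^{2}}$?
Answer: $- \frac{65906621632}{11370572396730752251589277} - \frac{329009617960960000 \sqrt{2}}{3790190798910250750529759} \approx -1.2276 \cdot 10^{-7}$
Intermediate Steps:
$r{\left(A \right)} = 2 A \sqrt{2} \sqrt{A^{2}} \left(A^{2} - 5 A\right)$ ($r{\left(A \right)} = 2 \sqrt{A^{2} + A^{2}} \left(\left(A^{2} - 6 A\right) + A\right) A = 2 \sqrt{2 A^{2}} \left(A^{2} - 5 A\right) A = 2 \sqrt{2} \sqrt{A^{2}} \left(A^{2} - 5 A\right) A = 2 A \sqrt{2} \sqrt{A^{2}} \left(A^{2} - 5 A\right)$)
$\frac{1}{r{\left(-40 \right)} - \frac{275763}{-716992}} = \frac{1}{2 \sqrt{2} \left(-40\right)^{2} \sqrt{\left(-40\right)^{2}} \left(-5 - 40\right) - \frac{275763}{-716992}} = \frac{1}{2 \sqrt{2} \cdot 1600 \sqrt{1600} \left(-45\right) - - \frac{275763}{716992}} = \frac{1}{2 \sqrt{2} \cdot 1600 \cdot 40 \left(-45\right) + \frac{275763}{716992}} = \frac{1}{- 5760000 \sqrt{2} + \frac{275763}{716992}} = \frac{1}{\frac{275763}{716992} - 5760000 \sqrt{2}}$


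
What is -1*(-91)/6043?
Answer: 91/6043 ≈ 0.015059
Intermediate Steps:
-1*(-91)/6043 = 91*(1/6043) = 91/6043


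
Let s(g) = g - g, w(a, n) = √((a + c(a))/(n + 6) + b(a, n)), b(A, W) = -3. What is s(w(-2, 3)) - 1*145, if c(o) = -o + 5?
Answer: -145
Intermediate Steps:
c(o) = 5 - o
w(a, n) = √(-3 + 5/(6 + n)) (w(a, n) = √((a + (5 - a))/(n + 6) - 3) = √(5/(6 + n) - 3) = √(-3 + 5/(6 + n)))
s(g) = 0
s(w(-2, 3)) - 1*145 = 0 - 1*145 = 0 - 145 = -145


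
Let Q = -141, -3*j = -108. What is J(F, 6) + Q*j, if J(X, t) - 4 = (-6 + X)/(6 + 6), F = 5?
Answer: -60865/12 ≈ -5072.1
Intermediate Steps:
j = 36 (j = -1/3*(-108) = 36)
J(X, t) = 7/2 + X/12 (J(X, t) = 4 + (-6 + X)/(6 + 6) = 4 + (-6 + X)/12 = 4 + (-6 + X)*(1/12) = 4 + (-1/2 + X/12) = 7/2 + X/12)
J(F, 6) + Q*j = (7/2 + (1/12)*5) - 141*36 = (7/2 + 5/12) - 5076 = 47/12 - 5076 = -60865/12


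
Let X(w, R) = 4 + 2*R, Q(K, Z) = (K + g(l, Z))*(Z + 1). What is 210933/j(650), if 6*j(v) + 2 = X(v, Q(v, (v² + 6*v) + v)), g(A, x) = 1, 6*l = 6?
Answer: 632799/278010202 ≈ 0.0022762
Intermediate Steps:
l = 1 (l = (⅙)*6 = 1)
Q(K, Z) = (1 + K)*(1 + Z) (Q(K, Z) = (K + 1)*(Z + 1) = (1 + K)*(1 + Z))
j(v) = ⅔ + v²/3 + 8*v/3 + v*(v² + 7*v)/3 (j(v) = -⅓ + (4 + 2*(1 + v + ((v² + 6*v) + v) + v*((v² + 6*v) + v)))/6 = -⅓ + (4 + 2*(1 + v + (v² + 7*v) + v*(v² + 7*v)))/6 = -⅓ + (4 + 2*(1 + v² + 8*v + v*(v² + 7*v)))/6 = -⅓ + (4 + (2 + 2*v² + 16*v + 2*v*(v² + 7*v)))/6 = -⅓ + (6 + 2*v² + 16*v + 2*v*(v² + 7*v))/6 = -⅓ + (1 + v²/3 + 8*v/3 + v*(v² + 7*v)/3) = ⅔ + v²/3 + 8*v/3 + v*(v² + 7*v)/3)
210933/j(650) = 210933/(⅔ + (⅓)*650³ + (8/3)*650 + (8/3)*650²) = 210933/(⅔ + (⅓)*274625000 + 5200/3 + (8/3)*422500) = 210933/(⅔ + 274625000/3 + 5200/3 + 3380000/3) = 210933/(278010202/3) = 210933*(3/278010202) = 632799/278010202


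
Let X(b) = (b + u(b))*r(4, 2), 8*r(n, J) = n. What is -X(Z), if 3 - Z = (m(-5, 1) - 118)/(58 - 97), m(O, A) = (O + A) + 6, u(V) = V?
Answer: -1/39 ≈ -0.025641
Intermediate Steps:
m(O, A) = 6 + A + O (m(O, A) = (A + O) + 6 = 6 + A + O)
r(n, J) = n/8
Z = 1/39 (Z = 3 - ((6 + 1 - 5) - 118)/(58 - 97) = 3 - (2 - 118)/(-39) = 3 - (-116)*(-1)/39 = 3 - 1*116/39 = 3 - 116/39 = 1/39 ≈ 0.025641)
X(b) = b (X(b) = (b + b)*((⅛)*4) = (2*b)*(½) = b)
-X(Z) = -1*1/39 = -1/39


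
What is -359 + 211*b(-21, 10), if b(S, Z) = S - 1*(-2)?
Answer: -4368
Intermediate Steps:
b(S, Z) = 2 + S (b(S, Z) = S + 2 = 2 + S)
-359 + 211*b(-21, 10) = -359 + 211*(2 - 21) = -359 + 211*(-19) = -359 - 4009 = -4368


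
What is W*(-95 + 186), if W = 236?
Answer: 21476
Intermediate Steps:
W*(-95 + 186) = 236*(-95 + 186) = 236*91 = 21476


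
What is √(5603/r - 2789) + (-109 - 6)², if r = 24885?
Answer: 13225 + I*√191887300430/8295 ≈ 13225.0 + 52.809*I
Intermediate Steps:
√(5603/r - 2789) + (-109 - 6)² = √(5603/24885 - 2789) + (-109 - 6)² = √(5603*(1/24885) - 2789) + (-115)² = √(5603/24885 - 2789) + 13225 = √(-69398662/24885) + 13225 = I*√191887300430/8295 + 13225 = 13225 + I*√191887300430/8295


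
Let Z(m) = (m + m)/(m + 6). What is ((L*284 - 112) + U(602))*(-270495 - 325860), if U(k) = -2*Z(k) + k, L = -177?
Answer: 2256266801295/76 ≈ 2.9688e+10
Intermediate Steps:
Z(m) = 2*m/(6 + m) (Z(m) = (2*m)/(6 + m) = 2*m/(6 + m))
U(k) = k - 4*k/(6 + k) (U(k) = -4*k/(6 + k) + k = k - 4*k/(6 + k))
((L*284 - 112) + U(602))*(-270495 - 325860) = ((-177*284 - 112) + 602*(2 + 602)/(6 + 602))*(-270495 - 325860) = ((-50268 - 112) + 602*604/608)*(-596355) = (-50380 + 602*(1/608)*604)*(-596355) = (-50380 + 45451/76)*(-596355) = -3783429/76*(-596355) = 2256266801295/76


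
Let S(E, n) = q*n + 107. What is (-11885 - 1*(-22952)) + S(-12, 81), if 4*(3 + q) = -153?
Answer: 31331/4 ≈ 7832.8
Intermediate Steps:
q = -165/4 (q = -3 + (1/4)*(-153) = -3 - 153/4 = -165/4 ≈ -41.250)
S(E, n) = 107 - 165*n/4 (S(E, n) = -165*n/4 + 107 = 107 - 165*n/4)
(-11885 - 1*(-22952)) + S(-12, 81) = (-11885 - 1*(-22952)) + (107 - 165/4*81) = (-11885 + 22952) + (107 - 13365/4) = 11067 - 12937/4 = 31331/4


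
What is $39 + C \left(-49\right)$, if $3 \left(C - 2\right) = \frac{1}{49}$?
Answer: $- \frac{178}{3} \approx -59.333$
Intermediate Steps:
$C = \frac{295}{147}$ ($C = 2 + \frac{1}{3 \cdot 49} = 2 + \frac{1}{3} \cdot \frac{1}{49} = 2 + \frac{1}{147} = \frac{295}{147} \approx 2.0068$)
$39 + C \left(-49\right) = 39 + \frac{295}{147} \left(-49\right) = 39 - \frac{295}{3} = - \frac{178}{3}$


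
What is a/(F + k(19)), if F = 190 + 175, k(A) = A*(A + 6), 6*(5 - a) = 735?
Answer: -47/336 ≈ -0.13988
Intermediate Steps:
a = -235/2 (a = 5 - ⅙*735 = 5 - 245/2 = -235/2 ≈ -117.50)
k(A) = A*(6 + A)
F = 365
a/(F + k(19)) = -235/2/(365 + 19*(6 + 19)) = -235/2/(365 + 19*25) = -235/2/(365 + 475) = -235/2/840 = (1/840)*(-235/2) = -47/336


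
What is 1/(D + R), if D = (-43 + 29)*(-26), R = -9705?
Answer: -1/9341 ≈ -0.00010705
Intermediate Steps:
D = 364 (D = -14*(-26) = 364)
1/(D + R) = 1/(364 - 9705) = 1/(-9341) = -1/9341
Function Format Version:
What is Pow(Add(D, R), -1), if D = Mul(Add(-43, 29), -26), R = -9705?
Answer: Rational(-1, 9341) ≈ -0.00010705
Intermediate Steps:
D = 364 (D = Mul(-14, -26) = 364)
Pow(Add(D, R), -1) = Pow(Add(364, -9705), -1) = Pow(-9341, -1) = Rational(-1, 9341)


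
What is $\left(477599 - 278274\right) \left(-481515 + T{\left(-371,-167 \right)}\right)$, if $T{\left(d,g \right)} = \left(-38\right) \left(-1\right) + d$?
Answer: $-96044352600$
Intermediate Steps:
$T{\left(d,g \right)} = 38 + d$
$\left(477599 - 278274\right) \left(-481515 + T{\left(-371,-167 \right)}\right) = \left(477599 - 278274\right) \left(-481515 + \left(38 - 371\right)\right) = 199325 \left(-481515 - 333\right) = 199325 \left(-481848\right) = -96044352600$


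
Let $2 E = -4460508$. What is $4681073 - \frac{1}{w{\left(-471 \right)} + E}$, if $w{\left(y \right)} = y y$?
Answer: $\frac{9401527867150}{2008413} \approx 4.6811 \cdot 10^{6}$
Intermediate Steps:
$w{\left(y \right)} = y^{2}$
$E = -2230254$ ($E = \frac{1}{2} \left(-4460508\right) = -2230254$)
$4681073 - \frac{1}{w{\left(-471 \right)} + E} = 4681073 - \frac{1}{\left(-471\right)^{2} - 2230254} = 4681073 - \frac{1}{221841 - 2230254} = 4681073 - \frac{1}{-2008413} = 4681073 - - \frac{1}{2008413} = 4681073 + \frac{1}{2008413} = \frac{9401527867150}{2008413}$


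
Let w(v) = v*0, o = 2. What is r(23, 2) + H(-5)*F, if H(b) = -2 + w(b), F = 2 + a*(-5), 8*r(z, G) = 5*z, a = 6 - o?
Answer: 403/8 ≈ 50.375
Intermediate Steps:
w(v) = 0
a = 4 (a = 6 - 1*2 = 6 - 2 = 4)
r(z, G) = 5*z/8 (r(z, G) = (5*z)/8 = 5*z/8)
F = -18 (F = 2 + 4*(-5) = 2 - 20 = -18)
H(b) = -2 (H(b) = -2 + 0 = -2)
r(23, 2) + H(-5)*F = (5/8)*23 - 2*(-18) = 115/8 + 36 = 403/8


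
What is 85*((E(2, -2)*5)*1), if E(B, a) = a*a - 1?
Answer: 1275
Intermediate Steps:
E(B, a) = -1 + a**2 (E(B, a) = a**2 - 1 = -1 + a**2)
85*((E(2, -2)*5)*1) = 85*(((-1 + (-2)**2)*5)*1) = 85*(((-1 + 4)*5)*1) = 85*((3*5)*1) = 85*(15*1) = 85*15 = 1275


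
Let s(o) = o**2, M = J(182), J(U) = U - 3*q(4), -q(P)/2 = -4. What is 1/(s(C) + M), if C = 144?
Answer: 1/20894 ≈ 4.7861e-5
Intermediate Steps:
q(P) = 8 (q(P) = -2*(-4) = 8)
J(U) = -24 + U (J(U) = U - 3*8 = U - 24 = -24 + U)
M = 158 (M = -24 + 182 = 158)
1/(s(C) + M) = 1/(144**2 + 158) = 1/(20736 + 158) = 1/20894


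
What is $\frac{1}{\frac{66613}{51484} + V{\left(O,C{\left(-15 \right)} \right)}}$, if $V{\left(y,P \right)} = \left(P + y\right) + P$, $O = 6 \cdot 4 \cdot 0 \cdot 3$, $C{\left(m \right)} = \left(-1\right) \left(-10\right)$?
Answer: $\frac{51484}{1096293} \approx 0.046962$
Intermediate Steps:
$C{\left(m \right)} = 10$
$O = 0$ ($O = 24 \cdot 0 = 0$)
$V{\left(y,P \right)} = y + 2 P$
$\frac{1}{\frac{66613}{51484} + V{\left(O,C{\left(-15 \right)} \right)}} = \frac{1}{\frac{66613}{51484} + \left(0 + 2 \cdot 10\right)} = \frac{1}{66613 \cdot \frac{1}{51484} + \left(0 + 20\right)} = \frac{1}{\frac{66613}{51484} + 20} = \frac{1}{\frac{1096293}{51484}} = \frac{51484}{1096293}$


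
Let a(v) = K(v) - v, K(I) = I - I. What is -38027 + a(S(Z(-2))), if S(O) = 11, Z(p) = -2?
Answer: -38038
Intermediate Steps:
K(I) = 0
a(v) = -v (a(v) = 0 - v = -v)
-38027 + a(S(Z(-2))) = -38027 - 1*11 = -38027 - 11 = -38038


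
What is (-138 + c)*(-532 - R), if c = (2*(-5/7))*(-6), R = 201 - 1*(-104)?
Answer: 758322/7 ≈ 1.0833e+5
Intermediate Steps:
R = 305 (R = 201 + 104 = 305)
c = 60/7 (c = (2*(-5*⅐))*(-6) = (2*(-5/7))*(-6) = -10/7*(-6) = 60/7 ≈ 8.5714)
(-138 + c)*(-532 - R) = (-138 + 60/7)*(-532 - 1*305) = -906*(-532 - 305)/7 = -906/7*(-837) = 758322/7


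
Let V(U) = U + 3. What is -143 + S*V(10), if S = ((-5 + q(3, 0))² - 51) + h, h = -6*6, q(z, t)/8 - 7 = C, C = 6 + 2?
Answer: 170651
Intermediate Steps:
C = 8
V(U) = 3 + U
q(z, t) = 120 (q(z, t) = 56 + 8*8 = 56 + 64 = 120)
h = -36
S = 13138 (S = ((-5 + 120)² - 51) - 36 = (115² - 51) - 36 = (13225 - 51) - 36 = 13174 - 36 = 13138)
-143 + S*V(10) = -143 + 13138*(3 + 10) = -143 + 13138*13 = -143 + 170794 = 170651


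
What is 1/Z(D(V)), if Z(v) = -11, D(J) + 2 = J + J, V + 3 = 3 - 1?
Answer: -1/11 ≈ -0.090909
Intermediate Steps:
V = -1 (V = -3 + (3 - 1) = -3 + 2 = -1)
D(J) = -2 + 2*J (D(J) = -2 + (J + J) = -2 + 2*J)
1/Z(D(V)) = 1/(-11) = -1/11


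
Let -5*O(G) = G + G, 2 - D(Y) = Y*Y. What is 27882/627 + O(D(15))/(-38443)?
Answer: 1786352996/40172935 ≈ 44.467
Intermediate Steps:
D(Y) = 2 - Y² (D(Y) = 2 - Y*Y = 2 - Y²)
O(G) = -2*G/5 (O(G) = -(G + G)/5 = -2*G/5)
27882/627 + O(D(15))/(-38443) = 27882/627 - 2*(2 - 1*15²)/5/(-38443) = 27882*(1/627) - 2*(2 - 1*225)/5*(-1/38443) = 9294/209 - 2*(2 - 225)/5*(-1/38443) = 9294/209 - ⅖*(-223)*(-1/38443) = 9294/209 + (446/5)*(-1/38443) = 9294/209 - 446/192215 = 1786352996/40172935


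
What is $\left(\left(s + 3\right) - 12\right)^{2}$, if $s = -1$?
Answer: $100$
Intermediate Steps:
$\left(\left(s + 3\right) - 12\right)^{2} = \left(\left(-1 + 3\right) - 12\right)^{2} = \left(2 - 12\right)^{2} = \left(-10\right)^{2} = 100$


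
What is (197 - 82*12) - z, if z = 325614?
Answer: -326401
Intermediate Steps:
(197 - 82*12) - z = (197 - 82*12) - 1*325614 = (197 - 984) - 325614 = -787 - 325614 = -326401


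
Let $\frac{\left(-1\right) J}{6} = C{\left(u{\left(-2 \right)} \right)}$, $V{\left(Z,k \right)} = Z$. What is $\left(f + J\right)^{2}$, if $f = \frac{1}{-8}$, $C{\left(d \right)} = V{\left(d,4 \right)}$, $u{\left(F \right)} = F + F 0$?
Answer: $\frac{9025}{64} \approx 141.02$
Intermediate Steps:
$u{\left(F \right)} = F$ ($u{\left(F \right)} = F + 0 = F$)
$C{\left(d \right)} = d$
$J = 12$ ($J = \left(-6\right) \left(-2\right) = 12$)
$f = - \frac{1}{8} \approx -0.125$
$\left(f + J\right)^{2} = \left(- \frac{1}{8} + 12\right)^{2} = \left(\frac{95}{8}\right)^{2} = \frac{9025}{64}$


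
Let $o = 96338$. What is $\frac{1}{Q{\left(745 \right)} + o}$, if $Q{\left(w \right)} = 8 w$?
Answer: $\frac{1}{102298} \approx 9.7754 \cdot 10^{-6}$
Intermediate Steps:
$\frac{1}{Q{\left(745 \right)} + o} = \frac{1}{8 \cdot 745 + 96338} = \frac{1}{5960 + 96338} = \frac{1}{102298}$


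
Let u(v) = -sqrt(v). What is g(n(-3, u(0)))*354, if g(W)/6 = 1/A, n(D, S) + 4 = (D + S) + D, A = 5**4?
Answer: 2124/625 ≈ 3.3984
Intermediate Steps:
A = 625
n(D, S) = -4 + S + 2*D (n(D, S) = -4 + ((D + S) + D) = -4 + (S + 2*D) = -4 + S + 2*D)
g(W) = 6/625
g(n(-3, u(0)))*354 = (6/625)*354 = 2124/625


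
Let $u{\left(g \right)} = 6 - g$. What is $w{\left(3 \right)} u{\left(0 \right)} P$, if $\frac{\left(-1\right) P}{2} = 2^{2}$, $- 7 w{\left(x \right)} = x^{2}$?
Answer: $\frac{432}{7} \approx 61.714$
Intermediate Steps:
$w{\left(x \right)} = - \frac{x^{2}}{7}$
$P = -8$ ($P = - 2 \cdot 2^{2} = \left(-2\right) 4 = -8$)
$w{\left(3 \right)} u{\left(0 \right)} P = - \frac{3^{2}}{7} \left(6 - 0\right) \left(-8\right) = \left(- \frac{1}{7}\right) 9 \left(6 + 0\right) \left(-8\right) = \left(- \frac{9}{7}\right) 6 \left(-8\right) = \left(- \frac{54}{7}\right) \left(-8\right) = \frac{432}{7}$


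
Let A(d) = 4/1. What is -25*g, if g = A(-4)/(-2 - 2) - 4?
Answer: 125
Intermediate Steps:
A(d) = 4 (A(d) = 4*1 = 4)
g = -5 (g = 4/(-2 - 2) - 4 = 4/(-4) - 4 = 4*(-1/4) - 4 = -1 - 4 = -5)
-25*g = -25*(-5) = 125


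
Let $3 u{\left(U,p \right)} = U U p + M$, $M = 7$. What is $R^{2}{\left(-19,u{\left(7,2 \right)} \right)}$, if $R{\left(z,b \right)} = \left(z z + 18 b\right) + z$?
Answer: $944784$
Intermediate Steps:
$u{\left(U,p \right)} = \frac{7}{3} + \frac{p U^{2}}{3}$ ($u{\left(U,p \right)} = \frac{U U p + 7}{3} = \frac{U^{2} p + 7}{3} = \frac{p U^{2} + 7}{3} = \frac{7 + p U^{2}}{3} = \frac{7}{3} + \frac{p U^{2}}{3}$)
$R{\left(z,b \right)} = z + z^{2} + 18 b$ ($R{\left(z,b \right)} = \left(z^{2} + 18 b\right) + z = z + z^{2} + 18 b$)
$R^{2}{\left(-19,u{\left(7,2 \right)} \right)} = \left(-19 + \left(-19\right)^{2} + 18 \left(\frac{7}{3} + \frac{1}{3} \cdot 2 \cdot 7^{2}\right)\right)^{2} = \left(-19 + 361 + 18 \left(\frac{7}{3} + \frac{1}{3} \cdot 2 \cdot 49\right)\right)^{2} = \left(-19 + 361 + 18 \left(\frac{7}{3} + \frac{98}{3}\right)\right)^{2} = \left(-19 + 361 + 18 \cdot 35\right)^{2} = \left(-19 + 361 + 630\right)^{2} = 972^{2} = 944784$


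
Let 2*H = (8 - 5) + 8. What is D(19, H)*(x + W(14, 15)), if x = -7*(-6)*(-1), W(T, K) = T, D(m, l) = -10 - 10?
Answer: 560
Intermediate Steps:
H = 11/2 (H = ((8 - 5) + 8)/2 = (3 + 8)/2 = (½)*11 = 11/2 ≈ 5.5000)
D(m, l) = -20
x = -42 (x = 42*(-1) = -42)
D(19, H)*(x + W(14, 15)) = -20*(-42 + 14) = -20*(-28) = 560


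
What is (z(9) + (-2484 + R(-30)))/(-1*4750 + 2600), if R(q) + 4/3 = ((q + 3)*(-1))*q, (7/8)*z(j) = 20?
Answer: 34361/22575 ≈ 1.5221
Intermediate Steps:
z(j) = 160/7 (z(j) = (8/7)*20 = 160/7)
R(q) = -4/3 + q*(-3 - q) (R(q) = -4/3 + ((q + 3)*(-1))*q = -4/3 + ((3 + q)*(-1))*q = -4/3 + (-3 - q)*q = -4/3 + q*(-3 - q))
(z(9) + (-2484 + R(-30)))/(-1*4750 + 2600) = (160/7 + (-2484 + (-4/3 - 1*(-30)**2 - 3*(-30))))/(-1*4750 + 2600) = (160/7 + (-2484 + (-4/3 - 1*900 + 90)))/(-4750 + 2600) = (160/7 + (-2484 + (-4/3 - 900 + 90)))/(-2150) = (160/7 + (-2484 - 2434/3))*(-1/2150) = (160/7 - 9886/3)*(-1/2150) = -68722/21*(-1/2150) = 34361/22575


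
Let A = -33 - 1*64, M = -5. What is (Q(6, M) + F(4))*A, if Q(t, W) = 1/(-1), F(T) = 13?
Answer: -1164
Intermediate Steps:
Q(t, W) = -1
A = -97 (A = -33 - 64 = -97)
(Q(6, M) + F(4))*A = (-1 + 13)*(-97) = 12*(-97) = -1164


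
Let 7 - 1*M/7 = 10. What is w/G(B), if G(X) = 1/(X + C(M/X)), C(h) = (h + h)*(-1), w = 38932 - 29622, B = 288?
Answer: 64383305/24 ≈ 2.6826e+6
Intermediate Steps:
M = -21 (M = 49 - 7*10 = 49 - 70 = -21)
w = 9310
C(h) = -2*h (C(h) = (2*h)*(-1) = -2*h)
G(X) = 1/(X + 42/X) (G(X) = 1/(X - (-42)/X) = 1/(X + 42/X))
w/G(B) = 9310/((288/(42 + 288²))) = 9310/((288/(42 + 82944))) = 9310/((288/82986)) = 9310/((288*(1/82986))) = 9310/(48/13831) = 9310*(13831/48) = 64383305/24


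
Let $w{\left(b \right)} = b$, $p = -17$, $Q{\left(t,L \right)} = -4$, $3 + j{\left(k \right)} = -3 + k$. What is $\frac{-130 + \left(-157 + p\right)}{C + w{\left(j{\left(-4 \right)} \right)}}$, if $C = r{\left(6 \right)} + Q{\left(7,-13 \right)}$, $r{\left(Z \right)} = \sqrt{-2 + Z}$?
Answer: $\frac{76}{3} \approx 25.333$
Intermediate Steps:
$j{\left(k \right)} = -6 + k$ ($j{\left(k \right)} = -3 + \left(-3 + k\right) = -6 + k$)
$C = -2$ ($C = \sqrt{-2 + 6} - 4 = \sqrt{4} - 4 = 2 - 4 = -2$)
$\frac{-130 + \left(-157 + p\right)}{C + w{\left(j{\left(-4 \right)} \right)}} = \frac{-130 - 174}{-2 - 10} = - \frac{304}{-12} = \left(-304\right) \left(- \frac{1}{12}\right) = \frac{76}{3}$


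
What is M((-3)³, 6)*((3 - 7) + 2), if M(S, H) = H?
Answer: -12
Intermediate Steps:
M((-3)³, 6)*((3 - 7) + 2) = 6*((3 - 7) + 2) = 6*(-4 + 2) = 6*(-2) = -12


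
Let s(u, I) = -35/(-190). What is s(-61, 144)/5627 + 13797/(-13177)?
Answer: -2950065083/2817585202 ≈ -1.0470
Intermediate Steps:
s(u, I) = 7/38 (s(u, I) = -35*(-1/190) = 7/38)
s(-61, 144)/5627 + 13797/(-13177) = (7/38)/5627 + 13797/(-13177) = (7/38)*(1/5627) + 13797*(-1/13177) = 7/213826 - 13797/13177 = -2950065083/2817585202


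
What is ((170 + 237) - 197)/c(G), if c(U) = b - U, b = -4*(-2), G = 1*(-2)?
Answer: 21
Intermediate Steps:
G = -2
b = 8
c(U) = 8 - U
((170 + 237) - 197)/c(G) = ((170 + 237) - 197)/(8 - 1*(-2)) = (407 - 197)/(8 + 2) = 210/10 = 210*(⅒) = 21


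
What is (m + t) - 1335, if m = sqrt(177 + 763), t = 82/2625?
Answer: -3504293/2625 + 2*sqrt(235) ≈ -1304.3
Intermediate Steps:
t = 82/2625 (t = 82*(1/2625) = 82/2625 ≈ 0.031238)
m = 2*sqrt(235) (m = sqrt(940) = 2*sqrt(235) ≈ 30.659)
(m + t) - 1335 = (2*sqrt(235) + 82/2625) - 1335 = (82/2625 + 2*sqrt(235)) - 1335 = -3504293/2625 + 2*sqrt(235)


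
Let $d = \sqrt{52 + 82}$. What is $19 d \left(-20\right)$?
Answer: $- 380 \sqrt{134} \approx -4398.8$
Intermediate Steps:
$d = \sqrt{134} \approx 11.576$
$19 d \left(-20\right) = 19 \sqrt{134} \left(-20\right) = - 380 \sqrt{134}$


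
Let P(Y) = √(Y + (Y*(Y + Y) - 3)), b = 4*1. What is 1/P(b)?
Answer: √33/33 ≈ 0.17408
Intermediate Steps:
b = 4
P(Y) = √(-3 + Y + 2*Y²) (P(Y) = √(Y + (Y*(2*Y) - 3)) = √(Y + (2*Y² - 3)) = √(Y + (-3 + 2*Y²)) = √(-3 + Y + 2*Y²))
1/P(b) = 1/(√(-3 + 4 + 2*4²)) = 1/(√(-3 + 4 + 2*16)) = 1/(√(-3 + 4 + 32)) = 1/(√33) = √33/33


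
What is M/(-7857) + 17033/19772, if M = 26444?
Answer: -389022487/155348604 ≈ -2.5042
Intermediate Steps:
M/(-7857) + 17033/19772 = 26444/(-7857) + 17033/19772 = 26444*(-1/7857) + 17033*(1/19772) = -26444/7857 + 17033/19772 = -389022487/155348604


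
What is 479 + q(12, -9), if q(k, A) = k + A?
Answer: 482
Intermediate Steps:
q(k, A) = A + k
479 + q(12, -9) = 479 + (-9 + 12) = 479 + 3 = 482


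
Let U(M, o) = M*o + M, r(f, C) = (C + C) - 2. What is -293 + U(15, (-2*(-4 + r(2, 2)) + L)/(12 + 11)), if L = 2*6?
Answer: -6154/23 ≈ -267.57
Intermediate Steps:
L = 12
r(f, C) = -2 + 2*C (r(f, C) = 2*C - 2 = -2 + 2*C)
U(M, o) = M + M*o
-293 + U(15, (-2*(-4 + r(2, 2)) + L)/(12 + 11)) = -293 + 15*(1 + (-2*(-4 + (-2 + 2*2)) + 12)/(12 + 11)) = -293 + 15*(1 + (-2*(-4 + (-2 + 4)) + 12)/23) = -293 + 15*(1 + (-2*(-4 + 2) + 12)*(1/23)) = -293 + 15*(1 + (-2*(-2) + 12)*(1/23)) = -293 + 15*(1 + (4 + 12)*(1/23)) = -293 + 15*(1 + 16*(1/23)) = -293 + 15*(1 + 16/23) = -293 + 15*(39/23) = -293 + 585/23 = -6154/23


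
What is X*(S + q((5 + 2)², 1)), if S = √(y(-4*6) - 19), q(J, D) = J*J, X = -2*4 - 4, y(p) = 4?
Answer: -28812 - 12*I*√15 ≈ -28812.0 - 46.476*I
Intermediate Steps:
X = -12 (X = -8 - 4 = -12)
q(J, D) = J²
S = I*√15 (S = √(4 - 19) = √(-15) = I*√15 ≈ 3.873*I)
X*(S + q((5 + 2)², 1)) = -12*(I*√15 + ((5 + 2)²)²) = -12*(I*√15 + (7²)²) = -12*(I*√15 + 49²) = -12*(I*√15 + 2401) = -12*(2401 + I*√15) = -28812 - 12*I*√15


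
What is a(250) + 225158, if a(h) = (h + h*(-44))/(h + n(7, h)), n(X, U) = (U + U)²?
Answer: 225383115/1001 ≈ 2.2516e+5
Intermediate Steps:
n(X, U) = 4*U² (n(X, U) = (2*U)² = 4*U²)
a(h) = -43*h/(h + 4*h²) (a(h) = (h + h*(-44))/(h + 4*h²) = (h - 44*h)/(h + 4*h²) = (-43*h)/(h + 4*h²) = -43*h/(h + 4*h²))
a(250) + 225158 = -43/(1 + 4*250) + 225158 = -43/(1 + 1000) + 225158 = -43/1001 + 225158 = 225383115/1001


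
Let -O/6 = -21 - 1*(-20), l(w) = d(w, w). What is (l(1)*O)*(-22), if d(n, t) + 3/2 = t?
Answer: 66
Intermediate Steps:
d(n, t) = -3/2 + t
l(w) = -3/2 + w
O = 6 (O = -6*(-21 - 1*(-20)) = -6*(-21 + 20) = -6*(-1) = 6)
(l(1)*O)*(-22) = ((-3/2 + 1)*6)*(-22) = -1/2*6*(-22) = -3*(-22) = 66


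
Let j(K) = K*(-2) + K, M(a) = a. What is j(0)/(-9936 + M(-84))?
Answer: 0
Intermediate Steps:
j(K) = -K (j(K) = -2*K + K = -K)
j(0)/(-9936 + M(-84)) = (-1*0)/(-9936 - 84) = 0/(-10020) = -1/10020*0 = 0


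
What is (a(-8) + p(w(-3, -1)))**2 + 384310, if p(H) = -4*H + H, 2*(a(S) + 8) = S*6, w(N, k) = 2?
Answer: 385754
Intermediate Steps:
a(S) = -8 + 3*S (a(S) = -8 + (S*6)/2 = -8 + (6*S)/2 = -8 + 3*S)
p(H) = -3*H
(a(-8) + p(w(-3, -1)))**2 + 384310 = ((-8 + 3*(-8)) - 3*2)**2 + 384310 = ((-8 - 24) - 6)**2 + 384310 = (-32 - 6)**2 + 384310 = (-38)**2 + 384310 = 1444 + 384310 = 385754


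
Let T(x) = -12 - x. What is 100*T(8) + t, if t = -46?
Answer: -2046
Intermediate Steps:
100*T(8) + t = 100*(-12 - 1*8) - 46 = 100*(-12 - 8) - 46 = 100*(-20) - 46 = -2000 - 46 = -2046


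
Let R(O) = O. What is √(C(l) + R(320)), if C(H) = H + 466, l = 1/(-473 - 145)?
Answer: √300191646/618 ≈ 28.036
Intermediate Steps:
l = -1/618 (l = 1/(-618) = -1/618 ≈ -0.0016181)
C(H) = 466 + H
√(C(l) + R(320)) = √((466 - 1/618) + 320) = √(287987/618 + 320) = √(485747/618) = √300191646/618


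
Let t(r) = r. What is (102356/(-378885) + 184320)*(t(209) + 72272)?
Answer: 5061781727553964/378885 ≈ 1.3360e+10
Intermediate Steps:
(102356/(-378885) + 184320)*(t(209) + 72272) = (102356/(-378885) + 184320)*(209 + 72272) = (102356*(-1/378885) + 184320)*72481 = (-102356/378885 + 184320)*72481 = (69835980844/378885)*72481 = 5061781727553964/378885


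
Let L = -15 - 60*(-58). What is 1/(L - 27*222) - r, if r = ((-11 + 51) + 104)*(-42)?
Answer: 15295391/2529 ≈ 6048.0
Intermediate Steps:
L = 3465 (L = -15 + 3480 = 3465)
r = -6048 (r = (40 + 104)*(-42) = 144*(-42) = -6048)
1/(L - 27*222) - r = 1/(3465 - 27*222) - 1*(-6048) = 1/(3465 - 5994) + 6048 = 1/(-2529) + 6048 = -1/2529 + 6048 = 15295391/2529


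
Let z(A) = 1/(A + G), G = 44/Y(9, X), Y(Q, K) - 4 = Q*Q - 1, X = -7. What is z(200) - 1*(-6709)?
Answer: 28251620/4211 ≈ 6709.0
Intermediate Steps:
Y(Q, K) = 3 + Q**2 (Y(Q, K) = 4 + (Q*Q - 1) = 4 + (Q**2 - 1) = 4 + (-1 + Q**2) = 3 + Q**2)
G = 11/21 (G = 44/(3 + 9**2) = 44/(3 + 81) = 44/84 = 44*(1/84) = 11/21 ≈ 0.52381)
z(A) = 1/(11/21 + A) (z(A) = 1/(A + 11/21) = 1/(11/21 + A))
z(200) - 1*(-6709) = 21/(11 + 21*200) - 1*(-6709) = 21/(11 + 4200) + 6709 = 21/4211 + 6709 = 28251620/4211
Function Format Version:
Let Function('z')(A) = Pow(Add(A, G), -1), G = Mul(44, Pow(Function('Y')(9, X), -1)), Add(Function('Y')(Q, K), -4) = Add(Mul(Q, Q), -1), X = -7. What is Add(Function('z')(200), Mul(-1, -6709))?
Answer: Rational(28251620, 4211) ≈ 6709.0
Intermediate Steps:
Function('Y')(Q, K) = Add(3, Pow(Q, 2)) (Function('Y')(Q, K) = Add(4, Add(Mul(Q, Q), -1)) = Add(4, Add(Pow(Q, 2), -1)) = Add(4, Add(-1, Pow(Q, 2))) = Add(3, Pow(Q, 2)))
G = Rational(11, 21) (G = Mul(44, Pow(Add(3, Pow(9, 2)), -1)) = Mul(44, Pow(Add(3, 81), -1)) = Mul(44, Pow(84, -1)) = Mul(44, Rational(1, 84)) = Rational(11, 21) ≈ 0.52381)
Function('z')(A) = Pow(Add(Rational(11, 21), A), -1) (Function('z')(A) = Pow(Add(A, Rational(11, 21)), -1) = Pow(Add(Rational(11, 21), A), -1))
Add(Function('z')(200), Mul(-1, -6709)) = Add(Mul(21, Pow(Add(11, Mul(21, 200)), -1)), Mul(-1, -6709)) = Add(Mul(21, Pow(Add(11, 4200), -1)), 6709) = Add(Mul(21, Pow(4211, -1)), 6709) = Add(Mul(21, Rational(1, 4211)), 6709) = Add(Rational(21, 4211), 6709) = Rational(28251620, 4211)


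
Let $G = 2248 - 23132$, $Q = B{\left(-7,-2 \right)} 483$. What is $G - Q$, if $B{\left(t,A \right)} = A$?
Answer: $-19918$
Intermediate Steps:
$Q = -966$ ($Q = \left(-2\right) 483 = -966$)
$G = -20884$ ($G = 2248 - 23132 = -20884$)
$G - Q = -20884 - -966 = -20884 + 966 = -19918$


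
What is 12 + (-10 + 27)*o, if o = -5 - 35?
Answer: -668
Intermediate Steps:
o = -40
12 + (-10 + 27)*o = 12 + (-10 + 27)*(-40) = 12 + 17*(-40) = 12 - 680 = -668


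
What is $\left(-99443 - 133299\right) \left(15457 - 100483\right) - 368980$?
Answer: $19788752312$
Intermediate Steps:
$\left(-99443 - 133299\right) \left(15457 - 100483\right) - 368980 = \left(-232742\right) \left(-85026\right) - 368980 = 19789121292 - 368980 = 19788752312$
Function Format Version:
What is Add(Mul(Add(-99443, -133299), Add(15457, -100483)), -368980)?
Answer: 19788752312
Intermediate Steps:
Add(Mul(Add(-99443, -133299), Add(15457, -100483)), -368980) = Add(Mul(-232742, -85026), -368980) = Add(19789121292, -368980) = 19788752312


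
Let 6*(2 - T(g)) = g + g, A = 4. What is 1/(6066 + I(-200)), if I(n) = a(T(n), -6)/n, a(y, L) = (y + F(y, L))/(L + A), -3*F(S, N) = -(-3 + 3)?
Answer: 600/3639703 ≈ 0.00016485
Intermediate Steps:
F(S, N) = 0 (F(S, N) = -(-1)*(-3 + 3)/3 = -(-1)*0/3 = -⅓*0 = 0)
T(g) = 2 - g/3 (T(g) = 2 - (g + g)/6 = 2 - g/3)
a(y, L) = y/(4 + L) (a(y, L) = (y + 0)/(L + 4) = y/(4 + L))
I(n) = (-1 + n/6)/n (I(n) = ((2 - n/3)/(4 - 6))/n = ((2 - n/3)/(-2))/n = ((2 - n/3)*(-½))/n = (-1 + n/6)/n)
1/(6066 + I(-200)) = 1/(6066 + (⅙)*(-6 - 200)/(-200)) = 1/(6066 + (⅙)*(-1/200)*(-206)) = 1/(6066 + 103/600) = 1/(3639703/600) = 600/3639703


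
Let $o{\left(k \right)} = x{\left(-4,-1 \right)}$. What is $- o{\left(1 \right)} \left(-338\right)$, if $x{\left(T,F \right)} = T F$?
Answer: $1352$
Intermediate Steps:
$x{\left(T,F \right)} = F T$
$o{\left(k \right)} = 4$ ($o{\left(k \right)} = \left(-1\right) \left(-4\right) = 4$)
$- o{\left(1 \right)} \left(-338\right) = \left(-1\right) 4 \left(-338\right) = \left(-4\right) \left(-338\right) = 1352$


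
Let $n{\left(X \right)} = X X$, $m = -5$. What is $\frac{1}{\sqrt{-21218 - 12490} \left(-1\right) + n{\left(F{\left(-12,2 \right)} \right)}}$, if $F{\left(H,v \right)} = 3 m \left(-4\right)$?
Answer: $\frac{300}{1082809} + \frac{53 i \sqrt{3}}{6496854} \approx 0.00027706 + 1.413 \cdot 10^{-5} i$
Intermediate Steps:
$F{\left(H,v \right)} = 60$ ($F{\left(H,v \right)} = 3 \left(-5\right) \left(-4\right) = \left(-15\right) \left(-4\right) = 60$)
$n{\left(X \right)} = X^{2}$
$\frac{1}{\sqrt{-21218 - 12490} \left(-1\right) + n{\left(F{\left(-12,2 \right)} \right)}} = \frac{1}{\sqrt{-21218 - 12490} \left(-1\right) + 60^{2}} = \frac{1}{\sqrt{-33708} \left(-1\right) + 3600} = \frac{1}{106 i \sqrt{3} \left(-1\right) + 3600} = \frac{1}{- 106 i \sqrt{3} + 3600} = \frac{1}{3600 - 106 i \sqrt{3}}$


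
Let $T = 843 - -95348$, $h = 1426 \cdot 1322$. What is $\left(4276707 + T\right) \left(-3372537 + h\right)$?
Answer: $-6504095433770$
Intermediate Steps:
$h = 1885172$
$T = 96191$ ($T = 843 + 95348 = 96191$)
$\left(4276707 + T\right) \left(-3372537 + h\right) = \left(4276707 + 96191\right) \left(-3372537 + 1885172\right) = 4372898 \left(-1487365\right) = -6504095433770$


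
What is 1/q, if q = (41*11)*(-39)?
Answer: -1/17589 ≈ -5.6854e-5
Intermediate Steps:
q = -17589 (q = 451*(-39) = -17589)
1/q = 1/(-17589) = -1/17589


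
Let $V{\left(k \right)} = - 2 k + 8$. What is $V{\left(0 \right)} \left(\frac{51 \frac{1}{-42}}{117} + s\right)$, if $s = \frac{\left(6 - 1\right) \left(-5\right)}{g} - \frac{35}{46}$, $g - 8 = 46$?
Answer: $- \frac{557972}{56511} \approx -9.8737$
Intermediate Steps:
$g = 54$ ($g = 8 + 46 = 54$)
$V{\left(k \right)} = 8 - 2 k$
$s = - \frac{760}{621}$ ($s = \frac{\left(6 - 1\right) \left(-5\right)}{54} - \frac{35}{46} = 5 \left(-5\right) \frac{1}{54} - \frac{35}{46} = \left(-25\right) \frac{1}{54} - \frac{35}{46} = - \frac{25}{54} - \frac{35}{46} = - \frac{760}{621} \approx -1.2238$)
$V{\left(0 \right)} \left(\frac{51 \frac{1}{-42}}{117} + s\right) = \left(8 - 0\right) \left(\frac{51 \frac{1}{-42}}{117} - \frac{760}{621}\right) = \left(8 + 0\right) \left(51 \left(- \frac{1}{42}\right) \frac{1}{117} - \frac{760}{621}\right) = 8 \left(\left(- \frac{17}{14}\right) \frac{1}{117} - \frac{760}{621}\right) = 8 \left(- \frac{17}{1638} - \frac{760}{621}\right) = 8 \left(- \frac{139493}{113022}\right) = - \frac{557972}{56511}$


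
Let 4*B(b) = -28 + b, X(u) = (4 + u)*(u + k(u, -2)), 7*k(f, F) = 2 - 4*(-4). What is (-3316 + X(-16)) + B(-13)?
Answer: -88623/28 ≈ -3165.1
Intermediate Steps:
k(f, F) = 18/7 (k(f, F) = (2 - 4*(-4))/7 = (2 - 1*(-16))/7 = (2 + 16)/7 = (1/7)*18 = 18/7)
X(u) = (4 + u)*(18/7 + u) (X(u) = (4 + u)*(u + 18/7) = (4 + u)*(18/7 + u))
B(b) = -7 + b/4 (B(b) = (-28 + b)/4 = -7 + b/4)
(-3316 + X(-16)) + B(-13) = (-3316 + (72/7 + (-16)**2 + (46/7)*(-16))) + (-7 + (1/4)*(-13)) = (-3316 + (72/7 + 256 - 736/7)) + (-7 - 13/4) = (-3316 + 1128/7) - 41/4 = -22084/7 - 41/4 = -88623/28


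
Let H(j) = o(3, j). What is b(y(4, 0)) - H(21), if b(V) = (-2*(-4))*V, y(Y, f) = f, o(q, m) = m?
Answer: -21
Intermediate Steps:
b(V) = 8*V
H(j) = j
b(y(4, 0)) - H(21) = 8*0 - 1*21 = 0 - 21 = -21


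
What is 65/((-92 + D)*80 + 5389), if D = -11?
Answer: -65/2851 ≈ -0.022799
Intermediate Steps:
65/((-92 + D)*80 + 5389) = 65/((-92 - 11)*80 + 5389) = 65/(-103*80 + 5389) = 65/(-8240 + 5389) = 65/(-2851) = -1/2851*65 = -65/2851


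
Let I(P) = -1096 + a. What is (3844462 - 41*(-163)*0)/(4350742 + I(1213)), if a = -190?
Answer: 1922231/2174728 ≈ 0.88389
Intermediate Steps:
I(P) = -1286 (I(P) = -1096 - 190 = -1286)
(3844462 - 41*(-163)*0)/(4350742 + I(1213)) = (3844462 - 41*(-163)*0)/(4350742 - 1286) = (3844462 + 6683*0)/4349456 = (3844462 + 0)*(1/4349456) = 3844462*(1/4349456) = 1922231/2174728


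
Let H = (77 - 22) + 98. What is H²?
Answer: 23409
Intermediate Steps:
H = 153 (H = 55 + 98 = 153)
H² = 153² = 23409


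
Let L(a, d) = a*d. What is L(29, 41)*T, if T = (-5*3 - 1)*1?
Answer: -19024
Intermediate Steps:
T = -16 (T = (-15 - 1)*1 = -16*1 = -16)
L(29, 41)*T = (29*41)*(-16) = 1189*(-16) = -19024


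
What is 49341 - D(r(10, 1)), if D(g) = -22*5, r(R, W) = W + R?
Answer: 49451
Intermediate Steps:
r(R, W) = R + W
D(g) = -110
49341 - D(r(10, 1)) = 49341 - 1*(-110) = 49341 + 110 = 49451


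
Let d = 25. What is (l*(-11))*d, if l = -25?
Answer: 6875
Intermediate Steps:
(l*(-11))*d = -25*(-11)*25 = 275*25 = 6875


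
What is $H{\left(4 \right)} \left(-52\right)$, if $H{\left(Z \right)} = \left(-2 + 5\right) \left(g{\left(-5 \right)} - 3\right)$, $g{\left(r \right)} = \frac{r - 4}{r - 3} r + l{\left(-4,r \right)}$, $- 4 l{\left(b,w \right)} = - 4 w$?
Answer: $\frac{4251}{2} \approx 2125.5$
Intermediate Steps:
$l{\left(b,w \right)} = w$ ($l{\left(b,w \right)} = - \frac{\left(-4\right) w}{4} = w$)
$g{\left(r \right)} = r + \frac{r \left(-4 + r\right)}{-3 + r}$ ($g{\left(r \right)} = \frac{r - 4}{r - 3} r + r = \frac{-4 + r}{-3 + r} r + r = \frac{r \left(-4 + r\right)}{-3 + r} + r = r + \frac{r \left(-4 + r\right)}{-3 + r}$)
$H{\left(Z \right)} = - \frac{327}{8}$ ($H{\left(Z \right)} = \left(-2 + 5\right) \left(- \frac{5 \left(-7 + 2 \left(-5\right)\right)}{-3 - 5} - 3\right) = 3 \left(- \frac{5 \left(-7 - 10\right)}{-8} - 3\right) = 3 \left(\left(-5\right) \left(- \frac{1}{8}\right) \left(-17\right) - 3\right) = 3 \left(- \frac{85}{8} - 3\right) = 3 \left(- \frac{109}{8}\right) = - \frac{327}{8}$)
$H{\left(4 \right)} \left(-52\right) = \left(- \frac{327}{8}\right) \left(-52\right) = \frac{4251}{2}$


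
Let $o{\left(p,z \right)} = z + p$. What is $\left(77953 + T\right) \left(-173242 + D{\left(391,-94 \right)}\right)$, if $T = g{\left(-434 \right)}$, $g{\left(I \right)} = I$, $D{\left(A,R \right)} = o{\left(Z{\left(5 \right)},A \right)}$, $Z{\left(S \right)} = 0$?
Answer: $-13399236669$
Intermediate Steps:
$o{\left(p,z \right)} = p + z$
$D{\left(A,R \right)} = A$ ($D{\left(A,R \right)} = 0 + A = A$)
$T = -434$
$\left(77953 + T\right) \left(-173242 + D{\left(391,-94 \right)}\right) = \left(77953 - 434\right) \left(-173242 + 391\right) = 77519 \left(-172851\right) = -13399236669$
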